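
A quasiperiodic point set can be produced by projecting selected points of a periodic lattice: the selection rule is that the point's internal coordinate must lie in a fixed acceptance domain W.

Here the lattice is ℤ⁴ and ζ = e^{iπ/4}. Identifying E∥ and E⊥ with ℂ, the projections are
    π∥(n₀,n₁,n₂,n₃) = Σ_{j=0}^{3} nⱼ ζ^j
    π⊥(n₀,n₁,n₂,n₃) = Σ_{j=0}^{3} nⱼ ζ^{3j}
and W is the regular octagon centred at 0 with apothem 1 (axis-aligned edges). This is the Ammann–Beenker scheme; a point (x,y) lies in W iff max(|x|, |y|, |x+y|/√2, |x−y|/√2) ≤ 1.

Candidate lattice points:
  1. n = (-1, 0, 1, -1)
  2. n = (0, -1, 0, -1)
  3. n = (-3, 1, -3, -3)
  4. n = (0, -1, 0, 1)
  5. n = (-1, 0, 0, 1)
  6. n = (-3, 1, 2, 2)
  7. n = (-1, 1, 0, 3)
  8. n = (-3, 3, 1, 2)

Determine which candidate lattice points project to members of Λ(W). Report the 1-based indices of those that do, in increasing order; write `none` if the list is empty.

Internal map: ζ^{3j} for j=0..3 gives (1,0), (−√2/2,√2/2), (0,−1), (√2/2,√2/2).
#1 (-1, 0, 1, -1): internal (-1.7071, -1.7071); octagon support 2.4142 vs apothem 1 → ∉ W
#2 (0, -1, 0, -1): internal (0.0000, -1.4142); octagon support 1.4142 vs apothem 1 → ∉ W
#3 (-3, 1, -3, -3): internal (-5.8284, 1.5858); octagon support 5.8284 vs apothem 1 → ∉ W
#4 (0, -1, 0, 1): internal (1.4142, 0.0000); octagon support 1.4142 vs apothem 1 → ∉ W
#5 (-1, 0, 0, 1): internal (-0.2929, 0.7071); octagon support 0.7071 vs apothem 1 → ∈ W
#6 (-3, 1, 2, 2): internal (-2.2929, 0.1213); octagon support 2.2929 vs apothem 1 → ∉ W
#7 (-1, 1, 0, 3): internal (0.4142, 2.8284); octagon support 2.8284 vs apothem 1 → ∉ W
#8 (-3, 3, 1, 2): internal (-3.7071, 2.5355); octagon support 4.4142 vs apothem 1 → ∉ W

5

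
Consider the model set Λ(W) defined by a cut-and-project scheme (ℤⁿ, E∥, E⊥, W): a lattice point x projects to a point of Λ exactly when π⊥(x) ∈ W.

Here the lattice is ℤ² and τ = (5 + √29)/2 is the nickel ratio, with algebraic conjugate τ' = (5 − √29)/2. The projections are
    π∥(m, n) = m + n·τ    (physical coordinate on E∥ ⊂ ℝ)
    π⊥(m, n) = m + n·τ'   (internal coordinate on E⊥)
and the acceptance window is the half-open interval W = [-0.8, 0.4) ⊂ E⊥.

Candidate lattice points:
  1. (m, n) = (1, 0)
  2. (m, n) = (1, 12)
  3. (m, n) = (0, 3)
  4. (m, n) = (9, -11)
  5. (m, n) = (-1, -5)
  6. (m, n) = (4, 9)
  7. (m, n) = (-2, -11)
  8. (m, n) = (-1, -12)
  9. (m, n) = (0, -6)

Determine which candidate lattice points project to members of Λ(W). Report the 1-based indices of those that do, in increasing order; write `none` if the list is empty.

Compute τ' = (5−√29)/2 = -0.19258, so π⊥(m,n) = m -0.19258·n.
candidate 1: (m,n)=(1,0) → π∥ = 1+0·τ ≈ 1.00000, π⊥ = 1+0·τ' ≈ 1.00000 ∉ [-0.8, 0.4) ⇒ out
candidate 2: (m,n)=(1,12) → π∥ = 1+12·τ ≈ 63.31099, π⊥ = 1+12·τ' ≈ -1.31099 ∉ [-0.8, 0.4) ⇒ out
candidate 3: (m,n)=(0,3) → π∥ = 0+3·τ ≈ 15.57775, π⊥ = 0+3·τ' ≈ -0.57775 ∈ [-0.8, 0.4) ⇒ IN Λ
candidate 4: (m,n)=(9,-11) → π∥ = 9-11·τ ≈ -48.11841, π⊥ = 9-11·τ' ≈ 11.11841 ∉ [-0.8, 0.4) ⇒ out
candidate 5: (m,n)=(-1,-5) → π∥ = -1-5·τ ≈ -26.96291, π⊥ = -1-5·τ' ≈ -0.03709 ∈ [-0.8, 0.4) ⇒ IN Λ
candidate 6: (m,n)=(4,9) → π∥ = 4+9·τ ≈ 50.73324, π⊥ = 4+9·τ' ≈ 2.26676 ∉ [-0.8, 0.4) ⇒ out
candidate 7: (m,n)=(-2,-11) → π∥ = -2-11·τ ≈ -59.11841, π⊥ = -2-11·τ' ≈ 0.11841 ∈ [-0.8, 0.4) ⇒ IN Λ
candidate 8: (m,n)=(-1,-12) → π∥ = -1-12·τ ≈ -63.31099, π⊥ = -1-12·τ' ≈ 1.31099 ∉ [-0.8, 0.4) ⇒ out
candidate 9: (m,n)=(0,-6) → π∥ = 0-6·τ ≈ -31.15549, π⊥ = 0-6·τ' ≈ 1.15549 ∉ [-0.8, 0.4) ⇒ out

3, 5, 7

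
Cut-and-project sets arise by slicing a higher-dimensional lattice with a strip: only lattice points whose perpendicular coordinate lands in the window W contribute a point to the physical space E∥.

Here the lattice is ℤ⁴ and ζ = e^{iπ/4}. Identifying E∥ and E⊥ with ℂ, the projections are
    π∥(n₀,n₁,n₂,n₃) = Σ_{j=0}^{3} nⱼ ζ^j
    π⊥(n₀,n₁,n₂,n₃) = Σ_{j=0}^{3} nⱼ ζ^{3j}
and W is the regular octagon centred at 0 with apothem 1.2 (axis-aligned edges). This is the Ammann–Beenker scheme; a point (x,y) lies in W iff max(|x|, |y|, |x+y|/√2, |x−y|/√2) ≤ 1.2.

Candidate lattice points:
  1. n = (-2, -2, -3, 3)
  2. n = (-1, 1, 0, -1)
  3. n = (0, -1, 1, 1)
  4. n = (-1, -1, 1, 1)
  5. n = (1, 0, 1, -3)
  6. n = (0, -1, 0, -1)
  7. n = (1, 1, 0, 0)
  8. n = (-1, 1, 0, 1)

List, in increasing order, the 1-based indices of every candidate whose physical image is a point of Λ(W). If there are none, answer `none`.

π⊥(n) = n₀ + n₁ζ³ + n₂ζ⁶ + n₃ζ⁹ where ζ = e^{iπ/4}.
#1 (-2, -2, -3, 3): internal (1.5355, 3.7071); octagon support 3.7071 vs apothem 1.2 → ∉ W
#2 (-1, 1, 0, -1): internal (-2.4142, 0.0000); octagon support 2.4142 vs apothem 1.2 → ∉ W
#3 (0, -1, 1, 1): internal (1.4142, -1.0000); octagon support 1.7071 vs apothem 1.2 → ∉ W
#4 (-1, -1, 1, 1): internal (0.4142, -1.0000); octagon support 1.0000 vs apothem 1.2 → ∈ W
#5 (1, 0, 1, -3): internal (-1.1213, -3.1213); octagon support 3.1213 vs apothem 1.2 → ∉ W
#6 (0, -1, 0, -1): internal (0.0000, -1.4142); octagon support 1.4142 vs apothem 1.2 → ∉ W
#7 (1, 1, 0, 0): internal (0.2929, 0.7071); octagon support 0.7071 vs apothem 1.2 → ∈ W
#8 (-1, 1, 0, 1): internal (-1.0000, 1.4142); octagon support 1.7071 vs apothem 1.2 → ∉ W

4, 7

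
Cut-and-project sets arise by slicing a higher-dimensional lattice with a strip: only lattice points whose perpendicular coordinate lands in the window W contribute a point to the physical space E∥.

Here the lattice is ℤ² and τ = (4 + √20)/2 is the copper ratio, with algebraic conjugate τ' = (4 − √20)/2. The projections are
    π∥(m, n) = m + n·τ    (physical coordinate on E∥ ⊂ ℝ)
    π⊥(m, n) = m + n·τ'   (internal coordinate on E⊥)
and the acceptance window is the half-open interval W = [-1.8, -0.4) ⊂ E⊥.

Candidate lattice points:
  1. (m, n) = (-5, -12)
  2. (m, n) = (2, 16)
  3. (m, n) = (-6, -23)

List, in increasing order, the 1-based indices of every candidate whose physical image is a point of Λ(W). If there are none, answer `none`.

2, 3

Numerically τ ≈ 4.236068 and τ' = −1/τ ≈ -0.236068.
[1] lift (-5,-12): star map gives -2.167184; window check -1.8 ≤ -2.167184 < -0.4 is false → out
[2] lift (2,16): star map gives -1.777088; window check -1.8 ≤ -1.777088 < -0.4 is true → IN Λ
[3] lift (-6,-23): star map gives -0.570437; window check -1.8 ≤ -0.570437 < -0.4 is true → IN Λ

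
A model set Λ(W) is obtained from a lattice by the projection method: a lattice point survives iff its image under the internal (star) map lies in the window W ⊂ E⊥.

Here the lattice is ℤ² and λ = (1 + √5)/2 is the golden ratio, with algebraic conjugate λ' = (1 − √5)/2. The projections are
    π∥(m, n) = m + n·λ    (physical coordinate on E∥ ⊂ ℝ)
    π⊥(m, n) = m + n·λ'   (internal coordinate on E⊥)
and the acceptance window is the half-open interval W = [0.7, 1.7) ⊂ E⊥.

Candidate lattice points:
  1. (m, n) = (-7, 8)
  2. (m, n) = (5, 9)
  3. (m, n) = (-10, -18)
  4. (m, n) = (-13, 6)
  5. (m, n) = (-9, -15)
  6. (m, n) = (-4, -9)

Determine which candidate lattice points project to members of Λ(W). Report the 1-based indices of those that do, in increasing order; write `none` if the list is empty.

3, 6

Numerically λ ≈ 1.6180 and λ' = −1/λ ≈ -0.6180.
#1 (-7,8): internal coord -7 + (8)·λ' = -11.9443; -11.9443 ∉ [0.7, 1.7) → out
#2 (5,9): internal coord 5 + (9)·λ' = -0.5623; -0.5623 ∉ [0.7, 1.7) → out
#3 (-10,-18): internal coord -10 + (-18)·λ' = +1.1246; +1.1246 ∈ [0.7, 1.7) → IN Λ
#4 (-13,6): internal coord -13 + (6)·λ' = -16.7082; -16.7082 ∉ [0.7, 1.7) → out
#5 (-9,-15): internal coord -9 + (-15)·λ' = +0.2705; +0.2705 ∉ [0.7, 1.7) → out
#6 (-4,-9): internal coord -4 + (-9)·λ' = +1.5623; +1.5623 ∈ [0.7, 1.7) → IN Λ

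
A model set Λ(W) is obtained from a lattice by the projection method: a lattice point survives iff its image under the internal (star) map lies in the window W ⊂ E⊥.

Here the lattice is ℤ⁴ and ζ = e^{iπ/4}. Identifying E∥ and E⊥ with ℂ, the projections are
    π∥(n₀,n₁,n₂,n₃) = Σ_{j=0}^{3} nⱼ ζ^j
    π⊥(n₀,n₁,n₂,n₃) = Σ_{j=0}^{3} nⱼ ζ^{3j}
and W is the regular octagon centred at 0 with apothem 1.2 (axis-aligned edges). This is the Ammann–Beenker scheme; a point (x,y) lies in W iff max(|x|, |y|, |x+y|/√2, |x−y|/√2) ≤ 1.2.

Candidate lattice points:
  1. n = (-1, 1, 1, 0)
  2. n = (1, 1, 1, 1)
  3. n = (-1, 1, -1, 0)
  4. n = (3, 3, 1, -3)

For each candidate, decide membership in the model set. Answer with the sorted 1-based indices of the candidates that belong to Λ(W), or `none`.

2

With ζ = e^{iπ/4} the internal vectors are ζ^0,ζ^3,ζ^6,ζ^9.
#1 (-1, 1, 1, 0): internal (-1.70711, -0.29289); octagon support 1.70711 vs apothem 1.2 → ∉ W
#2 (1, 1, 1, 1): internal (1.00000, 0.41421); octagon support 1.00000 vs apothem 1.2 → ∈ W
#3 (-1, 1, -1, 0): internal (-1.70711, 1.70711); octagon support 2.41421 vs apothem 1.2 → ∉ W
#4 (3, 3, 1, -3): internal (-1.24264, -1.00000); octagon support 1.58579 vs apothem 1.2 → ∉ W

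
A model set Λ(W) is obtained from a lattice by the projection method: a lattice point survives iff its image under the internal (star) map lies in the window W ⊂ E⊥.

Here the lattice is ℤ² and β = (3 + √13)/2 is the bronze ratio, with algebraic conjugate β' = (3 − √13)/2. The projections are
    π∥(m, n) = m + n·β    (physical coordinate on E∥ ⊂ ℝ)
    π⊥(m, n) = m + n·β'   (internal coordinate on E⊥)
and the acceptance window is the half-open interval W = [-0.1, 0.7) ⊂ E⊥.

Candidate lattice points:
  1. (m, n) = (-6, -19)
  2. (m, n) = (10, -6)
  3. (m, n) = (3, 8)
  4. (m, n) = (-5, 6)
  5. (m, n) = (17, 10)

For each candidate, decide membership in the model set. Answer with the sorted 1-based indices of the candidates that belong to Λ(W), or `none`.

3

β' = (3−√13)/2 ≈ -0.302776.
#1 (-6,-19): internal coord -6 + (-19)·β' = -0.247263; -0.247263 ∉ [-0.1, 0.7) → out
#2 (10,-6): internal coord 10 + (-6)·β' = +11.816654; +11.816654 ∉ [-0.1, 0.7) → out
#3 (3,8): internal coord 3 + (8)·β' = +0.577795; +0.577795 ∈ [-0.1, 0.7) → IN Λ
#4 (-5,6): internal coord -5 + (6)·β' = -6.816654; -6.816654 ∉ [-0.1, 0.7) → out
#5 (17,10): internal coord 17 + (10)·β' = +13.972244; +13.972244 ∉ [-0.1, 0.7) → out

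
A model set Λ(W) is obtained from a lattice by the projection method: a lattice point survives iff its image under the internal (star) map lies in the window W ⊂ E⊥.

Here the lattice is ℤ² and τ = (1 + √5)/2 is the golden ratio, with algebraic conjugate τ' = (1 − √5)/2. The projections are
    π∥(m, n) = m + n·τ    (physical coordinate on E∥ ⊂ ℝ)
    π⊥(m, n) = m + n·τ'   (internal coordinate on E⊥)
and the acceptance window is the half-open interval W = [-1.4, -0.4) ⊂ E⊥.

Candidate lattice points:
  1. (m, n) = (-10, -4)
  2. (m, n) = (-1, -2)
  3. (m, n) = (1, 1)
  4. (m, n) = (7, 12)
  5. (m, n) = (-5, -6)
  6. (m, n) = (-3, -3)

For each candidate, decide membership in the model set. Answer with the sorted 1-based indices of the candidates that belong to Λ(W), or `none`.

4, 5, 6

Compute τ' = (1−√5)/2 = -0.6180, so π⊥(m,n) = m -0.6180·n.
[1] lift (-10,-4): star map gives -7.5279; window check -1.4 ≤ -7.5279 < -0.4 is false → out
[2] lift (-1,-2): star map gives 0.2361; window check -1.4 ≤ 0.2361 < -0.4 is false → out
[3] lift (1,1): star map gives 0.3820; window check -1.4 ≤ 0.3820 < -0.4 is false → out
[4] lift (7,12): star map gives -0.4164; window check -1.4 ≤ -0.4164 < -0.4 is true → IN Λ
[5] lift (-5,-6): star map gives -1.2918; window check -1.4 ≤ -1.2918 < -0.4 is true → IN Λ
[6] lift (-3,-3): star map gives -1.1459; window check -1.4 ≤ -1.1459 < -0.4 is true → IN Λ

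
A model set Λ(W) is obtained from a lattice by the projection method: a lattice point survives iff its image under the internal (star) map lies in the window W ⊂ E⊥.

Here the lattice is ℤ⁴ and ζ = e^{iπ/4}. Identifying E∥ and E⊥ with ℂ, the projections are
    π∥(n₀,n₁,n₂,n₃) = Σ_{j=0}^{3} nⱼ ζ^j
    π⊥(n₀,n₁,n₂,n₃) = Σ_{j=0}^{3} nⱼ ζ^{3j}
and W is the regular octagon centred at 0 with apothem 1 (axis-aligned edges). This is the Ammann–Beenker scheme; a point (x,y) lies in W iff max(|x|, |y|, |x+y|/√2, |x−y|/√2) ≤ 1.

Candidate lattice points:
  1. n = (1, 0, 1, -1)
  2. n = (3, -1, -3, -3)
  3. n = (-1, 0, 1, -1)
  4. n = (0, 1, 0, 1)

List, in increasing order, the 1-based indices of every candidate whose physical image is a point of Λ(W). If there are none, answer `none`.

none

Internal map: ζ^{3j} for j=0..3 gives (1,0), (−√2/2,√2/2), (0,−1), (√2/2,√2/2).
#1 (1, 0, 1, -1): internal (0.292893, -1.707107); octagon support 1.707107 vs apothem 1 → ∉ W
#2 (3, -1, -3, -3): internal (1.585786, 0.171573); octagon support 1.585786 vs apothem 1 → ∉ W
#3 (-1, 0, 1, -1): internal (-1.707107, -1.707107); octagon support 2.414214 vs apothem 1 → ∉ W
#4 (0, 1, 0, 1): internal (0.000000, 1.414214); octagon support 1.414214 vs apothem 1 → ∉ W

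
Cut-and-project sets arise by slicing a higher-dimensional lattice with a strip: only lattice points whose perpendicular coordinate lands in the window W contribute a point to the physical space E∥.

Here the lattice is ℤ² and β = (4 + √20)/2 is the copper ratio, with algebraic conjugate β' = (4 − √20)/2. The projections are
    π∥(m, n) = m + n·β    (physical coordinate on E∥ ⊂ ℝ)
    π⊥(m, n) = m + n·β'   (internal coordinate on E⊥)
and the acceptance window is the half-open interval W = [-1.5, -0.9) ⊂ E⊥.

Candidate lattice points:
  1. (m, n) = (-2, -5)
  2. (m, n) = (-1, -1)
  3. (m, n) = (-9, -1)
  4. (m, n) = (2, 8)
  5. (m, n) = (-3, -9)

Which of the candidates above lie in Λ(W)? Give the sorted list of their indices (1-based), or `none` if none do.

none

β' = (4−√20)/2 ≈ -0.23607.
[1] lift (-2,-5): star map gives -0.81966; window check -1.5 ≤ -0.81966 < -0.9 is false → out
[2] lift (-1,-1): star map gives -0.76393; window check -1.5 ≤ -0.76393 < -0.9 is false → out
[3] lift (-9,-1): star map gives -8.76393; window check -1.5 ≤ -8.76393 < -0.9 is false → out
[4] lift (2,8): star map gives 0.11146; window check -1.5 ≤ 0.11146 < -0.9 is false → out
[5] lift (-3,-9): star map gives -0.87539; window check -1.5 ≤ -0.87539 < -0.9 is false → out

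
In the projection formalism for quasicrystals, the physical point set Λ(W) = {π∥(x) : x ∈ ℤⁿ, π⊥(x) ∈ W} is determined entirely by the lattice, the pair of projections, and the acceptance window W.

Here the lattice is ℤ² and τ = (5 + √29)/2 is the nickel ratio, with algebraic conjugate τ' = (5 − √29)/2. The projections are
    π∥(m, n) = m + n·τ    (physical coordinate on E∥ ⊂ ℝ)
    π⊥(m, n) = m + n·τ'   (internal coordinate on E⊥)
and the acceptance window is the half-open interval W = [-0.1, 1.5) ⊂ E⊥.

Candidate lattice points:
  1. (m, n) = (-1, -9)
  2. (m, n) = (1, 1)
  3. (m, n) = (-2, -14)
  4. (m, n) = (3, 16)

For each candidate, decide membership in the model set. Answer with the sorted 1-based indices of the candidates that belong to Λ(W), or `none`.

1, 2, 3, 4

Compute τ' = (5−√29)/2 = -0.1926, so π⊥(m,n) = m -0.1926·n.
[1] lift (-1,-9): star map gives 0.7332; window check -0.1 ≤ 0.7332 < 1.5 is true → IN Λ
[2] lift (1,1): star map gives 0.8074; window check -0.1 ≤ 0.8074 < 1.5 is true → IN Λ
[3] lift (-2,-14): star map gives 0.6962; window check -0.1 ≤ 0.6962 < 1.5 is true → IN Λ
[4] lift (3,16): star map gives -0.0813; window check -0.1 ≤ -0.0813 < 1.5 is true → IN Λ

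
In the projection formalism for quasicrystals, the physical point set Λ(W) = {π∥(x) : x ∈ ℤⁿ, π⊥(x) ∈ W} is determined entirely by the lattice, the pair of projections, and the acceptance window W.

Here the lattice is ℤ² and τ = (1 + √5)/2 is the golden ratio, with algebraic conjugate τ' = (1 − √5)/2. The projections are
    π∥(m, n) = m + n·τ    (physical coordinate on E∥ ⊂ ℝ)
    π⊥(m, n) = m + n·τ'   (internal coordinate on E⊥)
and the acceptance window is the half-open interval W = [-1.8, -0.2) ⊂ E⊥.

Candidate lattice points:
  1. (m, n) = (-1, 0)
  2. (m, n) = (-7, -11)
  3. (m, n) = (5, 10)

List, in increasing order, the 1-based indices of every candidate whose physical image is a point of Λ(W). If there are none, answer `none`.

1, 2, 3

Numerically τ ≈ 1.618034 and τ' = −1/τ ≈ -0.618034.
[1] lift (-1,0): star map gives -1.000000; window check -1.8 ≤ -1.000000 < -0.2 is true → IN Λ
[2] lift (-7,-11): star map gives -0.201626; window check -1.8 ≤ -0.201626 < -0.2 is true → IN Λ
[3] lift (5,10): star map gives -1.180340; window check -1.8 ≤ -1.180340 < -0.2 is true → IN Λ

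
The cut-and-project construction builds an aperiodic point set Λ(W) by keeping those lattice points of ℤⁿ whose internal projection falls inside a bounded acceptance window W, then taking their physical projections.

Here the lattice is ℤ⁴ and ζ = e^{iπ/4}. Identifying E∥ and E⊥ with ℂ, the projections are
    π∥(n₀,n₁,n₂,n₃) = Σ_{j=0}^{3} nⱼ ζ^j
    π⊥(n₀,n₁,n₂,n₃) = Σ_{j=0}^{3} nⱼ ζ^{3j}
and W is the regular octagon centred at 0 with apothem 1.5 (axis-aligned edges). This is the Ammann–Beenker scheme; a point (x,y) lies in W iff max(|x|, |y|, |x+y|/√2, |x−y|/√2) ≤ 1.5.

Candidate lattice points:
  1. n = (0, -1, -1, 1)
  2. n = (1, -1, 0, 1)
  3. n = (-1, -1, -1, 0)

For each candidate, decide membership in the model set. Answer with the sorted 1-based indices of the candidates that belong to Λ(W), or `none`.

3

Internal map: ζ^{3j} for j=0..3 gives (1,0), (−√2/2,√2/2), (0,−1), (√2/2,√2/2).
candidate 1: n = (0, -1, -1, 1) → π⊥ ≈ (+1.414214, +1.000000); max(|x|,|y|,|x±y|/√2) = 1.707107 > 1.5 ⇒ ∉ W
candidate 2: n = (1, -1, 0, 1) → π⊥ ≈ (+2.414214, +0.000000); max(|x|,|y|,|x±y|/√2) = 2.414214 > 1.5 ⇒ ∉ W
candidate 3: n = (-1, -1, -1, 0) → π⊥ ≈ (-0.292893, +0.292893); max(|x|,|y|,|x±y|/√2) = 0.414214 ≤ 1.5 ⇒ ∈ W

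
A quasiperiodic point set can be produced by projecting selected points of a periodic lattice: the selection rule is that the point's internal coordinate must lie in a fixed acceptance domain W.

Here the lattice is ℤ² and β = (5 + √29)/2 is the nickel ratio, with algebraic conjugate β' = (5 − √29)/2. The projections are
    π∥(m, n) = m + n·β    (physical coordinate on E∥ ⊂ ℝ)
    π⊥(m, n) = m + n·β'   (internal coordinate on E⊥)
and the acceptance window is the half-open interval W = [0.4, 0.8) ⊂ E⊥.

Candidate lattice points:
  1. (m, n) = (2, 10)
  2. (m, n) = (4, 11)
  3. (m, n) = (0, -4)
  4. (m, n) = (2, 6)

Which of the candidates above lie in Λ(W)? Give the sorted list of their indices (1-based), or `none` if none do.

Numerically β ≈ 5.19258 and β' = −1/β ≈ -0.19258.
[1] lift (2,10): star map gives 0.07418; window check 0.4 ≤ 0.07418 < 0.8 is false → out
[2] lift (4,11): star map gives 1.88159; window check 0.4 ≤ 1.88159 < 0.8 is false → out
[3] lift (0,-4): star map gives 0.77033; window check 0.4 ≤ 0.77033 < 0.8 is true → IN Λ
[4] lift (2,6): star map gives 0.84451; window check 0.4 ≤ 0.84451 < 0.8 is false → out

3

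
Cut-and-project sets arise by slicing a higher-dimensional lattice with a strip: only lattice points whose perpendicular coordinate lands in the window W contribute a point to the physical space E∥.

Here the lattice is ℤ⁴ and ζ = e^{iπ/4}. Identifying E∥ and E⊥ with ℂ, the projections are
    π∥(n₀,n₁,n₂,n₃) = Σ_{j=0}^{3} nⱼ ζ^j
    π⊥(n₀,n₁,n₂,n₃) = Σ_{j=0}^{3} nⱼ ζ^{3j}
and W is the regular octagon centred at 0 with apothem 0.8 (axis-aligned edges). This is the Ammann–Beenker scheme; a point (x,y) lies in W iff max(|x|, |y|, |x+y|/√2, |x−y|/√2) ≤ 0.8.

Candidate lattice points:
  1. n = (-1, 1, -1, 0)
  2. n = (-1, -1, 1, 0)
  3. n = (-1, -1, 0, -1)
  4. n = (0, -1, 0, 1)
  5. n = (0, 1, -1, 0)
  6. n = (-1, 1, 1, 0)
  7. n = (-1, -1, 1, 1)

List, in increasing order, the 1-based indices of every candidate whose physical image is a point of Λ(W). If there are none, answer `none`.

none

Internal map: ζ^{3j} for j=0..3 gives (1,0), (−√2/2,√2/2), (0,−1), (√2/2,√2/2).
#1 (-1, 1, -1, 0): internal (-1.70711, 1.70711); octagon support 2.41421 vs apothem 0.8 → ∉ W
#2 (-1, -1, 1, 0): internal (-0.29289, -1.70711); octagon support 1.70711 vs apothem 0.8 → ∉ W
#3 (-1, -1, 0, -1): internal (-1.00000, -1.41421); octagon support 1.70711 vs apothem 0.8 → ∉ W
#4 (0, -1, 0, 1): internal (1.41421, 0.00000); octagon support 1.41421 vs apothem 0.8 → ∉ W
#5 (0, 1, -1, 0): internal (-0.70711, 1.70711); octagon support 1.70711 vs apothem 0.8 → ∉ W
#6 (-1, 1, 1, 0): internal (-1.70711, -0.29289); octagon support 1.70711 vs apothem 0.8 → ∉ W
#7 (-1, -1, 1, 1): internal (0.41421, -1.00000); octagon support 1.00000 vs apothem 0.8 → ∉ W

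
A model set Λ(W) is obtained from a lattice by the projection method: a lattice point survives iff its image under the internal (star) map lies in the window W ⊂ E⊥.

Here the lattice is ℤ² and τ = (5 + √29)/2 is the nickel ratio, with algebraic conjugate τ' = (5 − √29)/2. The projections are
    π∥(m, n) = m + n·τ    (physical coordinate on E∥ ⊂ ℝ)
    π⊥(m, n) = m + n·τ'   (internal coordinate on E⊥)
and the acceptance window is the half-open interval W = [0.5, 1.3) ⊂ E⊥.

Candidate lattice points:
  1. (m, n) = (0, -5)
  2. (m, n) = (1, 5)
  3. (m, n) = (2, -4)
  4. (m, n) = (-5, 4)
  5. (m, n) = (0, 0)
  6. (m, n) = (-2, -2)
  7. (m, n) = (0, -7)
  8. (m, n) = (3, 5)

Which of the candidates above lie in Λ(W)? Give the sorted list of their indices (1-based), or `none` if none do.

Numerically τ ≈ 5.192582 and τ' = −1/τ ≈ -0.192582.
#1 (0,-5): internal coord 0 + (-5)·τ' = +0.962912; +0.962912 ∈ [0.5, 1.3) → IN Λ
#2 (1,5): internal coord 1 + (5)·τ' = +0.037088; +0.037088 ∉ [0.5, 1.3) → out
#3 (2,-4): internal coord 2 + (-4)·τ' = +2.770330; +2.770330 ∉ [0.5, 1.3) → out
#4 (-5,4): internal coord -5 + (4)·τ' = -5.770330; -5.770330 ∉ [0.5, 1.3) → out
#5 (0,0): internal coord 0 + (0)·τ' = +0.000000; +0.000000 ∉ [0.5, 1.3) → out
#6 (-2,-2): internal coord -2 + (-2)·τ' = -1.614835; -1.614835 ∉ [0.5, 1.3) → out
#7 (0,-7): internal coord 0 + (-7)·τ' = +1.348077; +1.348077 ∉ [0.5, 1.3) → out
#8 (3,5): internal coord 3 + (5)·τ' = +2.037088; +2.037088 ∉ [0.5, 1.3) → out

1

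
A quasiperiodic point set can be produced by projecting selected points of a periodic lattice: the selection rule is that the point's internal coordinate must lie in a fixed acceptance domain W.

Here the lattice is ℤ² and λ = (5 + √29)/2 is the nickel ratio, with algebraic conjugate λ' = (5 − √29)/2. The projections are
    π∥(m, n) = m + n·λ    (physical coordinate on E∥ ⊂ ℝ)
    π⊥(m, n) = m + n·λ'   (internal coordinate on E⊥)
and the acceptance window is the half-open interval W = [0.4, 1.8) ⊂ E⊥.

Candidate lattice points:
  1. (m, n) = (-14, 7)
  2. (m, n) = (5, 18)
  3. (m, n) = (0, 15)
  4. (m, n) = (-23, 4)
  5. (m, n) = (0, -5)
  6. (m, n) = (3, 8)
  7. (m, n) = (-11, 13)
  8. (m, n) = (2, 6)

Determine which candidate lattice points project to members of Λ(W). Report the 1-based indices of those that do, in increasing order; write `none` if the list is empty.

Numerically λ ≈ 5.19258 and λ' = −1/λ ≈ -0.19258.
#1 (-14,7): internal coord -14 + (7)·λ' = -15.34808; -15.34808 ∉ [0.4, 1.8) → out
#2 (5,18): internal coord 5 + (18)·λ' = +1.53352; +1.53352 ∈ [0.4, 1.8) → IN Λ
#3 (0,15): internal coord 0 + (15)·λ' = -2.88874; -2.88874 ∉ [0.4, 1.8) → out
#4 (-23,4): internal coord -23 + (4)·λ' = -23.77033; -23.77033 ∉ [0.4, 1.8) → out
#5 (0,-5): internal coord 0 + (-5)·λ' = +0.96291; +0.96291 ∈ [0.4, 1.8) → IN Λ
#6 (3,8): internal coord 3 + (8)·λ' = +1.45934; +1.45934 ∈ [0.4, 1.8) → IN Λ
#7 (-11,13): internal coord -11 + (13)·λ' = -13.50357; -13.50357 ∉ [0.4, 1.8) → out
#8 (2,6): internal coord 2 + (6)·λ' = +0.84451; +0.84451 ∈ [0.4, 1.8) → IN Λ

2, 5, 6, 8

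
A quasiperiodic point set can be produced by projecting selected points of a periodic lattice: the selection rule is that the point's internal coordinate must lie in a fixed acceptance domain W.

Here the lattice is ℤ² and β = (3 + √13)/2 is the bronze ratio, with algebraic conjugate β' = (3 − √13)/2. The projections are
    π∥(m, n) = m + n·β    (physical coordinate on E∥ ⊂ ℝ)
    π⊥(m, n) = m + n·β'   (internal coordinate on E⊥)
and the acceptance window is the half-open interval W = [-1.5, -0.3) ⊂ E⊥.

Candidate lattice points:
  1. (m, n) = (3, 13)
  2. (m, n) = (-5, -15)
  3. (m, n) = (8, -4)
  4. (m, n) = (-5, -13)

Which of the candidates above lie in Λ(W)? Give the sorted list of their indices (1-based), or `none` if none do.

1, 2, 4

β' = (3−√13)/2 ≈ -0.302776.
#1 (3,13): internal coord 3 + (13)·β' = -0.936083; -0.936083 ∈ [-1.5, -0.3) → IN Λ
#2 (-5,-15): internal coord -5 + (-15)·β' = -0.458365; -0.458365 ∈ [-1.5, -0.3) → IN Λ
#3 (8,-4): internal coord 8 + (-4)·β' = +9.211103; +9.211103 ∉ [-1.5, -0.3) → out
#4 (-5,-13): internal coord -5 + (-13)·β' = -1.063917; -1.063917 ∈ [-1.5, -0.3) → IN Λ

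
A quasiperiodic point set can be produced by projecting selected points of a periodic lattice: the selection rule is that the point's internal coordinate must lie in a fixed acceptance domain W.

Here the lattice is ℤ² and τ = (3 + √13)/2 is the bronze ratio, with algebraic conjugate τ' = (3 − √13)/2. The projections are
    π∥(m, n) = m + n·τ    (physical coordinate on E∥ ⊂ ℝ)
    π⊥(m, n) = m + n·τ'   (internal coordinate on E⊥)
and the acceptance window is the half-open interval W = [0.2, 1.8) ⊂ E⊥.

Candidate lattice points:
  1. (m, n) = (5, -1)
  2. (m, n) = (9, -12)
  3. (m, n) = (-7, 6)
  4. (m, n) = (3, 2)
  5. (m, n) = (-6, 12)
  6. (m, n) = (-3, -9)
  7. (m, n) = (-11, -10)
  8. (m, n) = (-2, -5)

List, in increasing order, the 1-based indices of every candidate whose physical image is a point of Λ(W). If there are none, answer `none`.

τ' = (3−√13)/2 ≈ -0.302776.
candidate 1: (m,n)=(5,-1) → π∥ = 5-1·τ ≈ 1.697224, π⊥ = 5-1·τ' ≈ 5.302776 ∉ [0.2, 1.8) ⇒ out
candidate 2: (m,n)=(9,-12) → π∥ = 9-12·τ ≈ -30.633308, π⊥ = 9-12·τ' ≈ 12.633308 ∉ [0.2, 1.8) ⇒ out
candidate 3: (m,n)=(-7,6) → π∥ = -7+6·τ ≈ 12.816654, π⊥ = -7+6·τ' ≈ -8.816654 ∉ [0.2, 1.8) ⇒ out
candidate 4: (m,n)=(3,2) → π∥ = 3+2·τ ≈ 9.605551, π⊥ = 3+2·τ' ≈ 2.394449 ∉ [0.2, 1.8) ⇒ out
candidate 5: (m,n)=(-6,12) → π∥ = -6+12·τ ≈ 33.633308, π⊥ = -6+12·τ' ≈ -9.633308 ∉ [0.2, 1.8) ⇒ out
candidate 6: (m,n)=(-3,-9) → π∥ = -3-9·τ ≈ -32.724981, π⊥ = -3-9·τ' ≈ -0.275019 ∉ [0.2, 1.8) ⇒ out
candidate 7: (m,n)=(-11,-10) → π∥ = -11-10·τ ≈ -44.027756, π⊥ = -11-10·τ' ≈ -7.972244 ∉ [0.2, 1.8) ⇒ out
candidate 8: (m,n)=(-2,-5) → π∥ = -2-5·τ ≈ -18.513878, π⊥ = -2-5·τ' ≈ -0.486122 ∉ [0.2, 1.8) ⇒ out

none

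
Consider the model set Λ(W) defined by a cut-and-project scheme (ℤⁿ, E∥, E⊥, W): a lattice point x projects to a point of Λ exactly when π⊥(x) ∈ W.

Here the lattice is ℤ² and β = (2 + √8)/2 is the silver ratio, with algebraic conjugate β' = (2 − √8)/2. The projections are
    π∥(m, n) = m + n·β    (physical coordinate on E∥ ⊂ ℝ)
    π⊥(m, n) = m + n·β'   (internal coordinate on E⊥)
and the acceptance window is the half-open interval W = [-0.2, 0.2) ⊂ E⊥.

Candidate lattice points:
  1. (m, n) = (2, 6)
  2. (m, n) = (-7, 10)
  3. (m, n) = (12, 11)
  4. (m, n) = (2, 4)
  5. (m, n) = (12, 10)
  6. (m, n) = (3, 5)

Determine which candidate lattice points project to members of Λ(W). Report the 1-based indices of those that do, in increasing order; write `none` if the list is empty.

none

β' = (2−√8)/2 ≈ -0.41421.
#1 (2,6): internal coord 2 + (6)·β' = -0.48528; -0.48528 ∉ [-0.2, 0.2) → out
#2 (-7,10): internal coord -7 + (10)·β' = -11.14214; -11.14214 ∉ [-0.2, 0.2) → out
#3 (12,11): internal coord 12 + (11)·β' = +7.44365; +7.44365 ∉ [-0.2, 0.2) → out
#4 (2,4): internal coord 2 + (4)·β' = +0.34315; +0.34315 ∉ [-0.2, 0.2) → out
#5 (12,10): internal coord 12 + (10)·β' = +7.85786; +7.85786 ∉ [-0.2, 0.2) → out
#6 (3,5): internal coord 3 + (5)·β' = +0.92893; +0.92893 ∉ [-0.2, 0.2) → out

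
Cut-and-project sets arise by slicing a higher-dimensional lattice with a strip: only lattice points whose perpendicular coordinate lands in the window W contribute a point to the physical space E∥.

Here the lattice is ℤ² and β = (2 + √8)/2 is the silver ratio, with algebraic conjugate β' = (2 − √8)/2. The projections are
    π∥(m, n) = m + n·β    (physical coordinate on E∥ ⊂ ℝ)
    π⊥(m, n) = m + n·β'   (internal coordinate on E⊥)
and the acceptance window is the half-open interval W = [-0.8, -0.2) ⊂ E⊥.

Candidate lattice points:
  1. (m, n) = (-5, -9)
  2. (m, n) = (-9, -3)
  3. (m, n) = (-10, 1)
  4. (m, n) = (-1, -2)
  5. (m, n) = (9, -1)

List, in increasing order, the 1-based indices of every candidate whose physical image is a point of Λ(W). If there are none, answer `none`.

Numerically β ≈ 2.4142 and β' = −1/β ≈ -0.4142.
candidate 1: (m,n)=(-5,-9) → π∥ = -5-9·β ≈ -26.7279, π⊥ = -5-9·β' ≈ -1.2721 ∉ [-0.8, -0.2) ⇒ out
candidate 2: (m,n)=(-9,-3) → π∥ = -9-3·β ≈ -16.2426, π⊥ = -9-3·β' ≈ -7.7574 ∉ [-0.8, -0.2) ⇒ out
candidate 3: (m,n)=(-10,1) → π∥ = -10+1·β ≈ -7.5858, π⊥ = -10+1·β' ≈ -10.4142 ∉ [-0.8, -0.2) ⇒ out
candidate 4: (m,n)=(-1,-2) → π∥ = -1-2·β ≈ -5.8284, π⊥ = -1-2·β' ≈ -0.1716 ∉ [-0.8, -0.2) ⇒ out
candidate 5: (m,n)=(9,-1) → π∥ = 9-1·β ≈ 6.5858, π⊥ = 9-1·β' ≈ 9.4142 ∉ [-0.8, -0.2) ⇒ out

none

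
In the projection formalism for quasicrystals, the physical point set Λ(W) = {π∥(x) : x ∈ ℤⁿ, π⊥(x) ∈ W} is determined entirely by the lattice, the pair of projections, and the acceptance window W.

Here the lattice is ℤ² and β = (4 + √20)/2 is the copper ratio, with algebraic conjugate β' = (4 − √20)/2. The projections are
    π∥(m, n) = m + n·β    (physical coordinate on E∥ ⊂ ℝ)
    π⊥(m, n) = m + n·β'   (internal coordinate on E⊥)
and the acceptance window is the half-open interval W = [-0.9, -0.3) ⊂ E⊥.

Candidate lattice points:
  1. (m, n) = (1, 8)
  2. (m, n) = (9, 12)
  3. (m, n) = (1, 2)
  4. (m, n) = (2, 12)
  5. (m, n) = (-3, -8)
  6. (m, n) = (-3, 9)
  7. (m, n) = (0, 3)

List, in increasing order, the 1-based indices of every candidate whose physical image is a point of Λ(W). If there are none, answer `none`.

β' = (4−√20)/2 ≈ -0.236068.
[1] lift (1,8): star map gives -0.888544; window check -0.9 ≤ -0.888544 < -0.3 is true → IN Λ
[2] lift (9,12): star map gives 6.167184; window check -0.9 ≤ 6.167184 < -0.3 is false → out
[3] lift (1,2): star map gives 0.527864; window check -0.9 ≤ 0.527864 < -0.3 is false → out
[4] lift (2,12): star map gives -0.832816; window check -0.9 ≤ -0.832816 < -0.3 is true → IN Λ
[5] lift (-3,-8): star map gives -1.111456; window check -0.9 ≤ -1.111456 < -0.3 is false → out
[6] lift (-3,9): star map gives -5.124612; window check -0.9 ≤ -5.124612 < -0.3 is false → out
[7] lift (0,3): star map gives -0.708204; window check -0.9 ≤ -0.708204 < -0.3 is true → IN Λ

1, 4, 7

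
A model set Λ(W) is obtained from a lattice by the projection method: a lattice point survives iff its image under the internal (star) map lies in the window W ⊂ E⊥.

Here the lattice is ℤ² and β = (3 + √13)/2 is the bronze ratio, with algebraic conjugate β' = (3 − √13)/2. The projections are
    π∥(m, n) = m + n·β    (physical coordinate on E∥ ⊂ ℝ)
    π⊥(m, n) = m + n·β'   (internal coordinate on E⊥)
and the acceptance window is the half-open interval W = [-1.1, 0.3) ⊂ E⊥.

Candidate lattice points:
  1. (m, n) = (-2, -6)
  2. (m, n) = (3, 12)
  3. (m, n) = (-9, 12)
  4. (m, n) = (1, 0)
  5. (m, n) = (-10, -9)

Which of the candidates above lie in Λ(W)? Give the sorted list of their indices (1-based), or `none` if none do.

1, 2

Numerically β ≈ 3.3028 and β' = −1/β ≈ -0.3028.
candidate 1: (m,n)=(-2,-6) → π∥ = -2-6·β ≈ -21.8167, π⊥ = -2-6·β' ≈ -0.1833 ∈ [-1.1, 0.3) ⇒ IN Λ
candidate 2: (m,n)=(3,12) → π∥ = 3+12·β ≈ 42.6333, π⊥ = 3+12·β' ≈ -0.6333 ∈ [-1.1, 0.3) ⇒ IN Λ
candidate 3: (m,n)=(-9,12) → π∥ = -9+12·β ≈ 30.6333, π⊥ = -9+12·β' ≈ -12.6333 ∉ [-1.1, 0.3) ⇒ out
candidate 4: (m,n)=(1,0) → π∥ = 1+0·β ≈ 1.0000, π⊥ = 1+0·β' ≈ 1.0000 ∉ [-1.1, 0.3) ⇒ out
candidate 5: (m,n)=(-10,-9) → π∥ = -10-9·β ≈ -39.7250, π⊥ = -10-9·β' ≈ -7.2750 ∉ [-1.1, 0.3) ⇒ out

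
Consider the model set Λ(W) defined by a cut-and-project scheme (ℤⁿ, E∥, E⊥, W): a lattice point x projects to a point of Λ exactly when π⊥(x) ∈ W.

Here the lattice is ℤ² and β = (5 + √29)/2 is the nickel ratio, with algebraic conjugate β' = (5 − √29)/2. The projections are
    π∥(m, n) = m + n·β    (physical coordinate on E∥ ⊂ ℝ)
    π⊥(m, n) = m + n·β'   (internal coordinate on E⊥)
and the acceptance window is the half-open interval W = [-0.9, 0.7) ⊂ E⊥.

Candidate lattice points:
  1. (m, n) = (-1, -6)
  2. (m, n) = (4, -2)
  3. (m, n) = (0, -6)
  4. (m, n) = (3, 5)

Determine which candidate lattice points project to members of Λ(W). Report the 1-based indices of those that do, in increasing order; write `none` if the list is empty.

1

Numerically β ≈ 5.192582 and β' = −1/β ≈ -0.192582.
#1 (-1,-6): internal coord -1 + (-6)·β' = +0.155494; +0.155494 ∈ [-0.9, 0.7) → IN Λ
#2 (4,-2): internal coord 4 + (-2)·β' = +4.385165; +4.385165 ∉ [-0.9, 0.7) → out
#3 (0,-6): internal coord 0 + (-6)·β' = +1.155494; +1.155494 ∉ [-0.9, 0.7) → out
#4 (3,5): internal coord 3 + (5)·β' = +2.037088; +2.037088 ∉ [-0.9, 0.7) → out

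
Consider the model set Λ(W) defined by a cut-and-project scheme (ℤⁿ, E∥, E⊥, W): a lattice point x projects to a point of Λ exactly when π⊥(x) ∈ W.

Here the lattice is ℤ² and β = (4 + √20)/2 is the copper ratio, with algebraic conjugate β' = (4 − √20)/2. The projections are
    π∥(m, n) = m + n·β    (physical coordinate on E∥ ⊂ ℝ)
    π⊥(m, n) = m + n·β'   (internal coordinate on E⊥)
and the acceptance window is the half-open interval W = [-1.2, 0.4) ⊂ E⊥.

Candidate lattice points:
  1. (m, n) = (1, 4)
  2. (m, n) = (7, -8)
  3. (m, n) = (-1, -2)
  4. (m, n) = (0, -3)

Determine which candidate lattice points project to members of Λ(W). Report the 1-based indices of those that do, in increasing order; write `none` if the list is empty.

Compute β' = (4−√20)/2 = -0.236068, so π⊥(m,n) = m -0.236068·n.
#1 (1,4): internal coord 1 + (4)·β' = +0.055728; +0.055728 ∈ [-1.2, 0.4) → IN Λ
#2 (7,-8): internal coord 7 + (-8)·β' = +8.888544; +8.888544 ∉ [-1.2, 0.4) → out
#3 (-1,-2): internal coord -1 + (-2)·β' = -0.527864; -0.527864 ∈ [-1.2, 0.4) → IN Λ
#4 (0,-3): internal coord 0 + (-3)·β' = +0.708204; +0.708204 ∉ [-1.2, 0.4) → out

1, 3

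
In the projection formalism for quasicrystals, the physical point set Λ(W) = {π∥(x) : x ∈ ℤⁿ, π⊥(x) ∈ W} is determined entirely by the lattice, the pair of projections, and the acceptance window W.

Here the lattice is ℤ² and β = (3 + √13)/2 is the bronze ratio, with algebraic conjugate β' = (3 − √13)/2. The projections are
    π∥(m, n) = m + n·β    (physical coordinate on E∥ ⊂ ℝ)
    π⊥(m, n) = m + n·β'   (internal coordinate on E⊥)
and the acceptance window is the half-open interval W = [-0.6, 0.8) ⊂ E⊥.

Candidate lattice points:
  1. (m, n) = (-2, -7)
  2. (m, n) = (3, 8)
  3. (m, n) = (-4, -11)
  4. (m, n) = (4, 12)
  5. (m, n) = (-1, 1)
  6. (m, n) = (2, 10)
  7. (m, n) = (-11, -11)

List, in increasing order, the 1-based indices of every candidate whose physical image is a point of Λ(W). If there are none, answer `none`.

1, 2, 4

Numerically β ≈ 3.30278 and β' = −1/β ≈ -0.30278.
candidate 1: (m,n)=(-2,-7) → π∥ = -2-7·β ≈ -25.11943, π⊥ = -2-7·β' ≈ 0.11943 ∈ [-0.6, 0.8) ⇒ IN Λ
candidate 2: (m,n)=(3,8) → π∥ = 3+8·β ≈ 29.42221, π⊥ = 3+8·β' ≈ 0.57779 ∈ [-0.6, 0.8) ⇒ IN Λ
candidate 3: (m,n)=(-4,-11) → π∥ = -4-11·β ≈ -40.33053, π⊥ = -4-11·β' ≈ -0.66947 ∉ [-0.6, 0.8) ⇒ out
candidate 4: (m,n)=(4,12) → π∥ = 4+12·β ≈ 43.63331, π⊥ = 4+12·β' ≈ 0.36669 ∈ [-0.6, 0.8) ⇒ IN Λ
candidate 5: (m,n)=(-1,1) → π∥ = -1+1·β ≈ 2.30278, π⊥ = -1+1·β' ≈ -1.30278 ∉ [-0.6, 0.8) ⇒ out
candidate 6: (m,n)=(2,10) → π∥ = 2+10·β ≈ 35.02776, π⊥ = 2+10·β' ≈ -1.02776 ∉ [-0.6, 0.8) ⇒ out
candidate 7: (m,n)=(-11,-11) → π∥ = -11-11·β ≈ -47.33053, π⊥ = -11-11·β' ≈ -7.66947 ∉ [-0.6, 0.8) ⇒ out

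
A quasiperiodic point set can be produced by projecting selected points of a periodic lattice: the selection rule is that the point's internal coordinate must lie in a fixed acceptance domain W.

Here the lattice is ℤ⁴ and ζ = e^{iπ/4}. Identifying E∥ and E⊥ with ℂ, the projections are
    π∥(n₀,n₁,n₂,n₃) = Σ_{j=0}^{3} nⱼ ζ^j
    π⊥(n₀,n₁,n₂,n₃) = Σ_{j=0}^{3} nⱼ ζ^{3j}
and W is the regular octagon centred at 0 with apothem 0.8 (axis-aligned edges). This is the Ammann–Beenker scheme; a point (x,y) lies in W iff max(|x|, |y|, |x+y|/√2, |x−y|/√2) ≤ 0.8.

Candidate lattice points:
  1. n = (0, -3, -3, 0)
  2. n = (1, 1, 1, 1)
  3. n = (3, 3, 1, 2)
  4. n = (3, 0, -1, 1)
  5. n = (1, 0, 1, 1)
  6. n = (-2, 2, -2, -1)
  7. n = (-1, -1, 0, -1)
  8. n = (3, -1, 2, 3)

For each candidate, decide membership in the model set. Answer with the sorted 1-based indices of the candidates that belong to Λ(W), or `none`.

With ζ = e^{iπ/4} the internal vectors are ζ^0,ζ^3,ζ^6,ζ^9.
#1 (0, -3, -3, 0): internal (2.12132, 0.87868); octagon support 2.12132 vs apothem 0.8 → ∉ W
#2 (1, 1, 1, 1): internal (1.00000, 0.41421); octagon support 1.00000 vs apothem 0.8 → ∉ W
#3 (3, 3, 1, 2): internal (2.29289, 2.53553); octagon support 3.41421 vs apothem 0.8 → ∉ W
#4 (3, 0, -1, 1): internal (3.70711, 1.70711); octagon support 3.82843 vs apothem 0.8 → ∉ W
#5 (1, 0, 1, 1): internal (1.70711, -0.29289); octagon support 1.70711 vs apothem 0.8 → ∉ W
#6 (-2, 2, -2, -1): internal (-4.12132, 2.70711); octagon support 4.82843 vs apothem 0.8 → ∉ W
#7 (-1, -1, 0, -1): internal (-1.00000, -1.41421); octagon support 1.70711 vs apothem 0.8 → ∉ W
#8 (3, -1, 2, 3): internal (5.82843, -0.58579); octagon support 5.82843 vs apothem 0.8 → ∉ W

none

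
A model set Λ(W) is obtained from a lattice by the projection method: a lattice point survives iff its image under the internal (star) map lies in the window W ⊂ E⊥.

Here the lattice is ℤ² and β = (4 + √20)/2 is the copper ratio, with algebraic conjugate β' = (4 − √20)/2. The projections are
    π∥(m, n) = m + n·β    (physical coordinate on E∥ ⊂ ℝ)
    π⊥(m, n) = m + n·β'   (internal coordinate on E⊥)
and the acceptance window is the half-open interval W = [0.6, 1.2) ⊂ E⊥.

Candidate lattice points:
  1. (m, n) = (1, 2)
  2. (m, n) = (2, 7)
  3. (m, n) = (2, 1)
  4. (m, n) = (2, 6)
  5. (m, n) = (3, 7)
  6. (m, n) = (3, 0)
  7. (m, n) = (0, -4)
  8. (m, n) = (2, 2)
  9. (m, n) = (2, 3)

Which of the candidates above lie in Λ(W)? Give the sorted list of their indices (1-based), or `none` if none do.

7

Numerically β ≈ 4.2361 and β' = −1/β ≈ -0.2361.
candidate 1: (m,n)=(1,2) → π∥ = 1+2·β ≈ 9.4721, π⊥ = 1+2·β' ≈ 0.5279 ∉ [0.6, 1.2) ⇒ out
candidate 2: (m,n)=(2,7) → π∥ = 2+7·β ≈ 31.6525, π⊥ = 2+7·β' ≈ 0.3475 ∉ [0.6, 1.2) ⇒ out
candidate 3: (m,n)=(2,1) → π∥ = 2+1·β ≈ 6.2361, π⊥ = 2+1·β' ≈ 1.7639 ∉ [0.6, 1.2) ⇒ out
candidate 4: (m,n)=(2,6) → π∥ = 2+6·β ≈ 27.4164, π⊥ = 2+6·β' ≈ 0.5836 ∉ [0.6, 1.2) ⇒ out
candidate 5: (m,n)=(3,7) → π∥ = 3+7·β ≈ 32.6525, π⊥ = 3+7·β' ≈ 1.3475 ∉ [0.6, 1.2) ⇒ out
candidate 6: (m,n)=(3,0) → π∥ = 3+0·β ≈ 3.0000, π⊥ = 3+0·β' ≈ 3.0000 ∉ [0.6, 1.2) ⇒ out
candidate 7: (m,n)=(0,-4) → π∥ = 0-4·β ≈ -16.9443, π⊥ = 0-4·β' ≈ 0.9443 ∈ [0.6, 1.2) ⇒ IN Λ
candidate 8: (m,n)=(2,2) → π∥ = 2+2·β ≈ 10.4721, π⊥ = 2+2·β' ≈ 1.5279 ∉ [0.6, 1.2) ⇒ out
candidate 9: (m,n)=(2,3) → π∥ = 2+3·β ≈ 14.7082, π⊥ = 2+3·β' ≈ 1.2918 ∉ [0.6, 1.2) ⇒ out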